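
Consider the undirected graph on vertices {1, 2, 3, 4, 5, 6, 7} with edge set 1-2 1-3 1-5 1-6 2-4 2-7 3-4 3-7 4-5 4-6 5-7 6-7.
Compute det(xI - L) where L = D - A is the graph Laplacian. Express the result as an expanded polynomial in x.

Reading degrees in the order [1, 2, 3, 4, 5, 6, 7] gives [4, 3, 3, 4, 3, 3, 4]; set D = diag(4, 3, 3, 4, 3, 3, 4) and form L = D - A. L has integer entries, so p(x) = det(xI - L) has integer coefficients. Expanding the determinant yields x^7 - 24x^6 + 234x^5 - 1192x^4 + 3357x^3 - 4968x^2 + 3024x. Since p(0) = det(-L) = 0, x divides p(x). There is one zero in the spectrum, matching the 1 component.

x^7 - 24x^6 + 234x^5 - 1192x^4 + 3357x^3 - 4968x^2 + 3024x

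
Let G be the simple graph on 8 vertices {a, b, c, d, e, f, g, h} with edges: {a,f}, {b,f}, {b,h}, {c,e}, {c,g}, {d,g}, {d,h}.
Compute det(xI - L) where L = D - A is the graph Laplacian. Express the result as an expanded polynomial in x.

x^8 - 14x^7 + 78x^6 - 220x^5 + 330x^4 - 252x^3 + 84x^2 - 8x

Each diagonal entry of L is the vertex degree and each off-diagonal entry is -1 where an edge is present, 0 otherwise; in the order [a, b, c, d, e, f, g, h] the diagonal is [1, 2, 2, 2, 1, 2, 2, 2]. L has integer entries, so p(x) = det(xI - L) has integer coefficients. Expanding the determinant yields x^8 - 14x^7 + 78x^6 - 220x^5 + 330x^4 - 252x^3 + 84x^2 - 8x. Since p(0) = det(-L) = 0, x divides p(x). The largest eigenvalue, 3.8478, is at most the vertex count 8.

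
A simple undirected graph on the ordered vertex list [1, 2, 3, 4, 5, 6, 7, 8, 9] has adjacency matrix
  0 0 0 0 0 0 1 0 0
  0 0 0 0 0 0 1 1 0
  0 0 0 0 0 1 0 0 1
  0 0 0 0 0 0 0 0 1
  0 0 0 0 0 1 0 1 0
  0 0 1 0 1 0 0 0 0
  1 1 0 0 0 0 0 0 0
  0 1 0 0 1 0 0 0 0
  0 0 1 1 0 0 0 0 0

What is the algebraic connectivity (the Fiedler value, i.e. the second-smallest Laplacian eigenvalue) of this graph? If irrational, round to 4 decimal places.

Reading degrees in the order [1, 2, 3, 4, 5, 6, 7, 8, 9] gives [1, 2, 2, 1, 2, 2, 2, 2, 2]; set D = diag(1, 2, 2, 1, 2, 2, 2, 2, 2) and form L = D - A. The sorted Laplacian eigenvalues are [0, 0.1206, 0.4679, 1, 1.6527, 2.3473, 3, 3.5321, 3.8794]; the algebraic connectivity is the second entry, 0.1206. The largest eigenvalue, 3.8794, is at most the vertex count 9.

0.1206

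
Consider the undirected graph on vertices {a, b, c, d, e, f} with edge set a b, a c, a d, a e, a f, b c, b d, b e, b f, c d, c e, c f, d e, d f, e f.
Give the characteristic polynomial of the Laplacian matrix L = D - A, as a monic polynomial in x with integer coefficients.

x^6 - 30x^5 + 360x^4 - 2160x^3 + 6480x^2 - 7776x

Each diagonal entry of L is the vertex degree and each off-diagonal entry is -1 where an edge is present, 0 otherwise; in the order [a, b, c, d, e, f] the diagonal is [5, 5, 5, 5, 5, 5]. Computing det(xI - L) by cofactor expansion (or equivalently via sum-over-permutations) gives x^6 - 30x^5 + 360x^4 - 2160x^3 + 6480x^2 - 7776x. Since p(0) = det(-L) = 0, x divides p(x). There is one zero in the spectrum, matching the 1 component.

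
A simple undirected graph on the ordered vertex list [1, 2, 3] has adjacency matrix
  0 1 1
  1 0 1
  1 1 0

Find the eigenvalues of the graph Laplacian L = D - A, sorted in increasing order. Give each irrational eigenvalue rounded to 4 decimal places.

[0, 3, 3]

Each diagonal entry of L is the vertex degree and each off-diagonal entry is -1 where an edge is present, 0 otherwise; in the order [1, 2, 3] the diagonal is [2, 2, 2]. L is symmetric positive semidefinite, so every eigenvalue is real and nonnegative. The single zero eigenvalue shows the graph is connected.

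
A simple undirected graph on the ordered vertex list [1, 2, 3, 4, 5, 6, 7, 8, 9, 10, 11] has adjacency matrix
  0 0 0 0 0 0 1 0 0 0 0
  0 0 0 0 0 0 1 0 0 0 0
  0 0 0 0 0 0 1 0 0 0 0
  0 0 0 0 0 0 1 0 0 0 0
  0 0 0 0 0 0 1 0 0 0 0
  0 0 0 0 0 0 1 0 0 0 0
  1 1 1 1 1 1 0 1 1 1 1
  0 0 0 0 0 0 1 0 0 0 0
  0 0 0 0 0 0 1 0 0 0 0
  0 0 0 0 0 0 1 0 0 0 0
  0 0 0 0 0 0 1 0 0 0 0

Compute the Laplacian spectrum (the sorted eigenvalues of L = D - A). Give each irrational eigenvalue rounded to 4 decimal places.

[0, 1, 1, 1, 1, 1, 1, 1, 1, 1, 11]

With the vertex order [1, 2, 3, 4, 5, 6, 7, 8, 9, 10, 11], the degrees are [1, 1, 1, 1, 1, 1, 10, 1, 1, 1, 1], giving D = diag(1, 1, 1, 1, 1, 1, 10, 1, 1, 1, 1) and L = D - A. L is symmetric positive semidefinite, so every eigenvalue is real and nonnegative. The single zero eigenvalue shows the graph is connected. The eigenvalues sum to 20, which equals trace(L) = 2|E|. There is one zero in the spectrum, matching the 1 component.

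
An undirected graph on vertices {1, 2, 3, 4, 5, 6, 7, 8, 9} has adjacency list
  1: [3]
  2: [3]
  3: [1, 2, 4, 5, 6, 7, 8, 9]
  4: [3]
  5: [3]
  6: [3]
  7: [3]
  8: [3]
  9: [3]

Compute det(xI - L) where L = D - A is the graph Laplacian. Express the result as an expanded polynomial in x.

Each diagonal entry of L is the vertex degree and each off-diagonal entry is -1 where an edge is present, 0 otherwise; in the order [1, 2, 3, 4, 5, 6, 7, 8, 9] the diagonal is [1, 1, 8, 1, 1, 1, 1, 1, 1]. The eigenvalues of L are [0, 1, 1, 1, 1, 1, 1, 1, 9]; the characteristic polynomial is the product of (x - lambda_i), which multiplies out to x^9 - 16x^8 + 84x^7 - 224x^6 + 350x^5 - 336x^4 + 196x^3 - 64x^2 + 9x. The constant term is 0 because L is singular (the all-ones vector lies in its kernel). The eigenvalues sum to 16, which equals trace(L) = 2|E|. There is one zero in the spectrum, matching the 1 component.

x^9 - 16x^8 + 84x^7 - 224x^6 + 350x^5 - 336x^4 + 196x^3 - 64x^2 + 9x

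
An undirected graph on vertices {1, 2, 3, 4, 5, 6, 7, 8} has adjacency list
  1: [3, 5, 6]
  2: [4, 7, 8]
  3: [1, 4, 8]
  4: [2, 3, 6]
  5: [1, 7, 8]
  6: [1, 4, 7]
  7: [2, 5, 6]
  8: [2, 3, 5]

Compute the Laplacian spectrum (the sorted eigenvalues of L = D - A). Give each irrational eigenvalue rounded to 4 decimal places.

Reading degrees in the order [1, 2, 3, 4, 5, 6, 7, 8] gives [3, 3, 3, 3, 3, 3, 3, 3]; set D = diag(3, 3, 3, 3, 3, 3, 3, 3) and form L = D - A. L is symmetric positive semidefinite, so every eigenvalue is real and nonnegative. The eigenvalues sum to 24, which equals trace(L) = 2|E|. There is one zero in the spectrum, matching the 1 component.

[0, 2, 2, 2, 4, 4, 4, 6]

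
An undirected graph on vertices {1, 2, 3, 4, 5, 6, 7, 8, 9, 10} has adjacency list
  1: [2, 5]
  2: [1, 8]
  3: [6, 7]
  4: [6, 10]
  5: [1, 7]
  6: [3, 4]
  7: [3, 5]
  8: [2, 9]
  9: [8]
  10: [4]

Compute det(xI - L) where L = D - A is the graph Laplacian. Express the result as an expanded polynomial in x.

x^10 - 18x^9 + 136x^8 - 560x^7 + 1365x^6 - 2002x^5 + 1716x^4 - 792x^3 + 165x^2 - 10x

With the vertex order [1, 2, 3, 4, 5, 6, 7, 8, 9, 10], the degrees are [2, 2, 2, 2, 2, 2, 2, 2, 1, 1], giving D = diag(2, 2, 2, 2, 2, 2, 2, 2, 1, 1) and L = D - A. Computing det(xI - L) by cofactor expansion (or equivalently via sum-over-permutations) gives x^10 - 18x^9 + 136x^8 - 560x^7 + 1365x^6 - 2002x^5 + 1716x^4 - 792x^3 + 165x^2 - 10x. The constant term is 0 because L is singular (the all-ones vector lies in its kernel). There is one zero in the spectrum, matching the 1 component.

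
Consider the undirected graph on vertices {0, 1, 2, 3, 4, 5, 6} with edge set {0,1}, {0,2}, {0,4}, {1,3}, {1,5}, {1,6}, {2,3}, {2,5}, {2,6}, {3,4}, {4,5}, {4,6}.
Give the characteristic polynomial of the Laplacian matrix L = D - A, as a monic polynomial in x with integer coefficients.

With the vertex order [0, 1, 2, 3, 4, 5, 6], the degrees are [3, 4, 4, 3, 4, 3, 3], giving D = diag(3, 4, 4, 3, 4, 3, 3) and L = D - A. Computing det(xI - L) by cofactor expansion (or equivalently via sum-over-permutations) gives x^7 - 24x^6 + 234x^5 - 1192x^4 + 3357x^3 - 4968x^2 + 3024x. The coefficient of x^6 equals -trace(L) = -24, matching the sum of degrees. The eigenvalues sum to 24, which equals trace(L) = 2|E|.

x^7 - 24x^6 + 234x^5 - 1192x^4 + 3357x^3 - 4968x^2 + 3024x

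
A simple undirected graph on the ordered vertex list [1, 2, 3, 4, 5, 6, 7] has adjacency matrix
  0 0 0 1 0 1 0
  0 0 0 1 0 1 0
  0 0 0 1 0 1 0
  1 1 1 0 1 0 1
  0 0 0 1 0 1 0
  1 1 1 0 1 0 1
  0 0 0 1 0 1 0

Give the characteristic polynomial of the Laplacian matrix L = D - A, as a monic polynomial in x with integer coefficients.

With the vertex order [1, 2, 3, 4, 5, 6, 7], the degrees are [2, 2, 2, 5, 2, 5, 2], giving D = diag(2, 2, 2, 5, 2, 5, 2) and L = D - A. The eigenvalues of L are [0, 2, 2, 2, 2, 5, 7]; the characteristic polynomial is the product of (x - lambda_i), which multiplies out to x^7 - 20x^6 + 155x^5 - 600x^4 + 1240x^3 - 1312x^2 + 560x. The coefficient of x^6 equals -trace(L) = -20, matching the sum of degrees. By the matrix-tree theorem the graph has (1/7) * product of the nonzero eigenvalues = 80 spanning trees.

x^7 - 20x^6 + 155x^5 - 600x^4 + 1240x^3 - 1312x^2 + 560x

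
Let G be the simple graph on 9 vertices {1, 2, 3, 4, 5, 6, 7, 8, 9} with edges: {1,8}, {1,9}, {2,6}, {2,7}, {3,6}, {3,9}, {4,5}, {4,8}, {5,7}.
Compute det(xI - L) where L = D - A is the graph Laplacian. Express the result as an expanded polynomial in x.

Reading degrees in the order [1, 2, 3, 4, 5, 6, 7, 8, 9] gives [2, 2, 2, 2, 2, 2, 2, 2, 2]; set D = diag(2, 2, 2, 2, 2, 2, 2, 2, 2) and form L = D - A. L has integer entries, so p(x) = det(xI - L) has integer coefficients. Expanding the determinant yields x^9 - 18x^8 + 135x^7 - 546x^6 + 1287x^5 - 1782x^4 + 1386x^3 - 540x^2 + 81x. Since p(0) = det(-L) = 0, x divides p(x). The eigenvalues sum to 18, which equals trace(L) = 2|E|.

x^9 - 18x^8 + 135x^7 - 546x^6 + 1287x^5 - 1782x^4 + 1386x^3 - 540x^2 + 81x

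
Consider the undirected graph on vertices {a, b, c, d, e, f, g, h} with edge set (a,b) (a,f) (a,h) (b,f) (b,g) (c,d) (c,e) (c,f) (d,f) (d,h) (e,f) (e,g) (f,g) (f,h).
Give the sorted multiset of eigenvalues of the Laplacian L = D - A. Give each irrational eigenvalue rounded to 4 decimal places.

[0, 1.7530, 1.7530, 3.4450, 3.4450, 4.8019, 4.8019, 8]

Each diagonal entry of L is the vertex degree and each off-diagonal entry is -1 where an edge is present, 0 otherwise; in the order [a, b, c, d, e, f, g, h] the diagonal is [3, 3, 3, 3, 3, 7, 3, 3]. The multiplicity of 0 as a Laplacian eigenvalue equals the number of connected components. The single zero eigenvalue shows the graph is connected.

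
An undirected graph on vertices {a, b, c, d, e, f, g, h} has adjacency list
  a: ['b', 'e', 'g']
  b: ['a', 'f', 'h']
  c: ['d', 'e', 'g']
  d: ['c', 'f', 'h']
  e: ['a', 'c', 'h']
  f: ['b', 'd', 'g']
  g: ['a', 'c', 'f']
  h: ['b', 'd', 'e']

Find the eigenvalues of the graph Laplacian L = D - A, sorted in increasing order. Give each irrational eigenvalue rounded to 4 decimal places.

Each diagonal entry of L is the vertex degree and each off-diagonal entry is -1 where an edge is present, 0 otherwise; in the order [a, b, c, d, e, f, g, h] the diagonal is [3, 3, 3, 3, 3, 3, 3, 3]. Diagonalising L (or applying a numerical eigensolver to the 8x8 matrix) gives the spectrum above. The single zero eigenvalue shows the graph is connected. The largest eigenvalue, 6, is at most the vertex count 8.

[0, 2, 2, 2, 4, 4, 4, 6]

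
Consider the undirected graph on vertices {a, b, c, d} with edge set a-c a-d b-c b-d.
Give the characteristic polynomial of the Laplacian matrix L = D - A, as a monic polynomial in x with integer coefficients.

x^4 - 8x^3 + 20x^2 - 16x

With the vertex order [a, b, c, d], the degrees are [2, 2, 2, 2], giving D = diag(2, 2, 2, 2) and L = D - A. L has integer entries, so p(x) = det(xI - L) has integer coefficients. Expanding the determinant yields x^4 - 8x^3 + 20x^2 - 16x. Since p(0) = det(-L) = 0, x divides p(x). The largest eigenvalue, 4, is at most the vertex count 4. The eigenvalues sum to 8, which equals trace(L) = 2|E|.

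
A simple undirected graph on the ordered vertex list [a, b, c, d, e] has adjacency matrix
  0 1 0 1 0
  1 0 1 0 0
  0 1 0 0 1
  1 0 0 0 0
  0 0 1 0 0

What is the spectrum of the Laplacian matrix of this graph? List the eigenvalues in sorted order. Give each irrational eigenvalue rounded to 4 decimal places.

Reading degrees in the order [a, b, c, d, e] gives [2, 2, 2, 1, 1]; set D = diag(2, 2, 2, 1, 1) and form L = D - A. Since every row of L sums to 0, the all-ones vector is in the kernel and 0 is an eigenvalue. The largest eigenvalue, 3.6180, is at most the vertex count 5.

[0, 0.3820, 1.3820, 2.6180, 3.6180]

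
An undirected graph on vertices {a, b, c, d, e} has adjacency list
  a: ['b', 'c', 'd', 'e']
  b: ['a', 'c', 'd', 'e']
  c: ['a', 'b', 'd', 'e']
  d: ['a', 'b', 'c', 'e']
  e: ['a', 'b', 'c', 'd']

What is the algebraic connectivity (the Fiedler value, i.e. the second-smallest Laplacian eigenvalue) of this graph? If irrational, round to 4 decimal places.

Each diagonal entry of L is the vertex degree and each off-diagonal entry is -1 where an edge is present, 0 otherwise; in the order [a, b, c, d, e] the diagonal is [4, 4, 4, 4, 4]. The smallest Laplacian eigenvalue is always 0. The next one, lambda_2 = 5, measures how hard the graph is to disconnect: larger values mean better connectivity.

5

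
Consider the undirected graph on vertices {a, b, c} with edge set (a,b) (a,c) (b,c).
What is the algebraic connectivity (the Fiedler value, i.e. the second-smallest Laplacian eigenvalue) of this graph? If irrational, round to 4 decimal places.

3

Each diagonal entry of L is the vertex degree and each off-diagonal entry is -1 where an edge is present, 0 otherwise; in the order [a, b, c] the diagonal is [2, 2, 2]. The smallest Laplacian eigenvalue is always 0. The next one, lambda_2 = 3, measures how hard the graph is to disconnect: larger values mean better connectivity. By the matrix-tree theorem the graph has (1/3) * product of the nonzero eigenvalues = 3 spanning trees. The eigenvalues sum to 6, which equals trace(L) = 2|E|.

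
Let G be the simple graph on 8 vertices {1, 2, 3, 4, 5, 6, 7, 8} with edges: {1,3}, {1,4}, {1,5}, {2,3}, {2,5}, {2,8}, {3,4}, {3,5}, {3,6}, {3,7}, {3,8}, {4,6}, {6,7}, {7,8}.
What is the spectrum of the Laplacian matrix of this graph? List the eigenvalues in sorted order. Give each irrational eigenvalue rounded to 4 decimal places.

[0, 1.7530, 1.7530, 3.4450, 3.4450, 4.8019, 4.8019, 8]

Each diagonal entry of L is the vertex degree and each off-diagonal entry is -1 where an edge is present, 0 otherwise; in the order [1, 2, 3, 4, 5, 6, 7, 8] the diagonal is [3, 3, 7, 3, 3, 3, 3, 3]. L is symmetric positive semidefinite, so every eigenvalue is real and nonnegative. The single zero eigenvalue shows the graph is connected. The eigenvalues sum to 28, which equals trace(L) = 2|E|.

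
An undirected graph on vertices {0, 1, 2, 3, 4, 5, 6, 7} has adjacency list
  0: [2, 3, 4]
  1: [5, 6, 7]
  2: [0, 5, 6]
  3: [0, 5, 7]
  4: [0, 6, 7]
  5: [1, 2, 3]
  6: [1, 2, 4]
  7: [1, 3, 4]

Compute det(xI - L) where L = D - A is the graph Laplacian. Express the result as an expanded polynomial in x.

Reading degrees in the order [0, 1, 2, 3, 4, 5, 6, 7] gives [3, 3, 3, 3, 3, 3, 3, 3]; set D = diag(3, 3, 3, 3, 3, 3, 3, 3) and form L = D - A. Computing det(xI - L) by cofactor expansion (or equivalently via sum-over-permutations) gives x^8 - 24x^7 + 240x^6 - 1296x^5 + 4080x^4 - 7488x^3 + 7424x^2 - 3072x. The coefficient of x^7 equals -trace(L) = -24, matching the sum of degrees. The largest eigenvalue, 6, is at most the vertex count 8.

x^8 - 24x^7 + 240x^6 - 1296x^5 + 4080x^4 - 7488x^3 + 7424x^2 - 3072x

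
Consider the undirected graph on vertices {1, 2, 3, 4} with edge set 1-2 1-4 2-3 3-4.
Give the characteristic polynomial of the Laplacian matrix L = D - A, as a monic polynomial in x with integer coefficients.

x^4 - 8x^3 + 20x^2 - 16x

Reading degrees in the order [1, 2, 3, 4] gives [2, 2, 2, 2]; set D = diag(2, 2, 2, 2) and form L = D - A. Computing det(xI - L) by cofactor expansion (or equivalently via sum-over-permutations) gives x^4 - 8x^3 + 20x^2 - 16x. The coefficient of x^3 equals -trace(L) = -8, matching the sum of degrees. The largest eigenvalue, 4, is at most the vertex count 4.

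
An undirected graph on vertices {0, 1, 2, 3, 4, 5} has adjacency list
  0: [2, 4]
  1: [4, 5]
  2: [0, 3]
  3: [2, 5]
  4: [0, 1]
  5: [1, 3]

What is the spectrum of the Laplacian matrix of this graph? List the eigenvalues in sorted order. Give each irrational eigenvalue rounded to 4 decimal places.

[0, 1, 1, 3, 3, 4]

Each diagonal entry of L is the vertex degree and each off-diagonal entry is -1 where an edge is present, 0 otherwise; in the order [0, 1, 2, 3, 4, 5] the diagonal is [2, 2, 2, 2, 2, 2]. Diagonalising L (or applying a numerical eigensolver to the 6x6 matrix) gives the spectrum above. The single zero eigenvalue shows the graph is connected. The largest eigenvalue, 4, is at most the vertex count 6. By the matrix-tree theorem the graph has (1/6) * product of the nonzero eigenvalues = 6 spanning trees.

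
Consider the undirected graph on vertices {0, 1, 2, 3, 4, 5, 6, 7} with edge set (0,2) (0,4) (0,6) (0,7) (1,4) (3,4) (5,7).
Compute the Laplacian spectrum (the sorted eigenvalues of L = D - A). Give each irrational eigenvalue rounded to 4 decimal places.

With the vertex order [0, 1, 2, 3, 4, 5, 6, 7], the degrees are [4, 1, 1, 1, 3, 1, 1, 2], giving D = diag(4, 1, 1, 1, 3, 1, 1, 2) and L = D - A. Since every row of L sums to 0, the all-ones vector is in the kernel and 0 is an eigenvalue. There is one zero in the spectrum, matching the 1 component.

[0, 0.3187, 0.5858, 1, 1, 2.3579, 3.4142, 5.3234]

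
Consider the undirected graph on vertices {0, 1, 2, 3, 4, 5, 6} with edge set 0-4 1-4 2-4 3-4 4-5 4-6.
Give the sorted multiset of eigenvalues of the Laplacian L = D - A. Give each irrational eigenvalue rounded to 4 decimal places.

Each diagonal entry of L is the vertex degree and each off-diagonal entry is -1 where an edge is present, 0 otherwise; in the order [0, 1, 2, 3, 4, 5, 6] the diagonal is [1, 1, 1, 1, 6, 1, 1]. Diagonalising L (or applying a numerical eigensolver to the 7x7 matrix) gives the spectrum above. The single zero eigenvalue shows the graph is connected. The largest eigenvalue, 7, is at most the vertex count 7.

[0, 1, 1, 1, 1, 1, 7]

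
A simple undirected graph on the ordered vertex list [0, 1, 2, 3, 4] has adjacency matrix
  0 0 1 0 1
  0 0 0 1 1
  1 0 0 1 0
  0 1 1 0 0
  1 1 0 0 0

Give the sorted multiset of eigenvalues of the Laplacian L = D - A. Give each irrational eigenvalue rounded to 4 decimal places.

[0, 1.3820, 1.3820, 3.6180, 3.6180]

Reading degrees in the order [0, 1, 2, 3, 4] gives [2, 2, 2, 2, 2]; set D = diag(2, 2, 2, 2, 2) and form L = D - A. Diagonalising L (or applying a numerical eigensolver to the 5x5 matrix) gives the spectrum above. The largest eigenvalue, 3.6180, is at most the vertex count 5.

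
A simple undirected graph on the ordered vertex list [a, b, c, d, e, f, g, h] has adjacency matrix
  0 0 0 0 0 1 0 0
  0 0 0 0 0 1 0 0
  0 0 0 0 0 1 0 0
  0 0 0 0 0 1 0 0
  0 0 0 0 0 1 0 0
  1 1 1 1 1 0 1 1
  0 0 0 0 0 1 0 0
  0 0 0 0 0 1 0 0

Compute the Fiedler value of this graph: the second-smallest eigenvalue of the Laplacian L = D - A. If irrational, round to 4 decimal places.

1

Each diagonal entry of L is the vertex degree and each off-diagonal entry is -1 where an edge is present, 0 otherwise; in the order [a, b, c, d, e, f, g, h] the diagonal is [1, 1, 1, 1, 1, 7, 1, 1]. The sorted Laplacian eigenvalues are [0, 1, 1, 1, 1, 1, 1, 8]; the algebraic connectivity is the second entry, 1. By the matrix-tree theorem the graph has (1/8) * product of the nonzero eigenvalues = 1 spanning tree.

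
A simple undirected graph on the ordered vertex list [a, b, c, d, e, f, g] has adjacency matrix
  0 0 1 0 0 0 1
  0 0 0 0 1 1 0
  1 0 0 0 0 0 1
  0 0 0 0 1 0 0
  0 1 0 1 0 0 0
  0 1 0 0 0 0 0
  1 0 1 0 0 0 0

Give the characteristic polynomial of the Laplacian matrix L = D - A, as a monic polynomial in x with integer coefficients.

x^7 - 12x^6 + 55x^5 - 118x^4 + 114x^3 - 36x^2

Each diagonal entry of L is the vertex degree and each off-diagonal entry is -1 where an edge is present, 0 otherwise; in the order [a, b, c, d, e, f, g] the diagonal is [2, 2, 2, 1, 2, 1, 2]. Computing det(xI - L) by cofactor expansion (or equivalently via sum-over-permutations) gives x^7 - 12x^6 + 55x^5 - 118x^4 + 114x^3 - 36x^2. The coefficient of x^6 equals -trace(L) = -12, matching the sum of degrees. There are 2 zeros in the spectrum, matching the 2 components.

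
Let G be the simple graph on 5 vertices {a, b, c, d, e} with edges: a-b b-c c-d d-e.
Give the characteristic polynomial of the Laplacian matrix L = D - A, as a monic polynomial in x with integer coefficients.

With the vertex order [a, b, c, d, e], the degrees are [1, 2, 2, 2, 1], giving D = diag(1, 2, 2, 2, 1) and L = D - A. Computing det(xI - L) by cofactor expansion (or equivalently via sum-over-permutations) gives x^5 - 8x^4 + 21x^3 - 20x^2 + 5x. Since p(0) = det(-L) = 0, x divides p(x). The largest eigenvalue, 3.6180, is at most the vertex count 5.

x^5 - 8x^4 + 21x^3 - 20x^2 + 5x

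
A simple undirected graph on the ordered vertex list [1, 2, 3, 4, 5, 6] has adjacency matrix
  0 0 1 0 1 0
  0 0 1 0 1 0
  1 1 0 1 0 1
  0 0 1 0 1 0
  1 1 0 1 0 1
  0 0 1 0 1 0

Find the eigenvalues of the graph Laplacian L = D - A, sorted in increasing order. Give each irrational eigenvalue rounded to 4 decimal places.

With the vertex order [1, 2, 3, 4, 5, 6], the degrees are [2, 2, 4, 2, 4, 2], giving D = diag(2, 2, 4, 2, 4, 2) and L = D - A. L is symmetric positive semidefinite, so every eigenvalue is real and nonnegative. There is one zero in the spectrum, matching the 1 component.

[0, 2, 2, 2, 4, 6]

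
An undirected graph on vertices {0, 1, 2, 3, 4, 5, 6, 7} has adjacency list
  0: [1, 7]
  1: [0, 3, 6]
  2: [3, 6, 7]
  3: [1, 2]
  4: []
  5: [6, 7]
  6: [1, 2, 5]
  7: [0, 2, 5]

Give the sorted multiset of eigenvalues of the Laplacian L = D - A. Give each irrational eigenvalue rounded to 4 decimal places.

[0, 0, 1.3249, 1.5858, 2.4608, 3, 4.4142, 5.2143]

Reading degrees in the order [0, 1, 2, 3, 4, 5, 6, 7] gives [2, 3, 3, 2, 0, 2, 3, 3]; set D = diag(2, 3, 3, 2, 0, 2, 3, 3) and form L = D - A. Since every row of L sums to 0, the all-ones vector is in the kernel and 0 is an eigenvalue. The 2 zero eigenvalues correspond to the 2 connected components. The largest eigenvalue, 5.2143, is at most the vertex count 8. The eigenvalues sum to 18, which equals trace(L) = 2|E|.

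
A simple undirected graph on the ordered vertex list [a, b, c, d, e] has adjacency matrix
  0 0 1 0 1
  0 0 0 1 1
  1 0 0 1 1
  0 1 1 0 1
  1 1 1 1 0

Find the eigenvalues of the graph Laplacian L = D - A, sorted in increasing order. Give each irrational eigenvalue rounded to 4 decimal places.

Reading degrees in the order [a, b, c, d, e] gives [2, 2, 3, 3, 4]; set D = diag(2, 2, 3, 3, 4) and form L = D - A. Diagonalising L (or applying a numerical eigensolver to the 5x5 matrix) gives the spectrum above. The single zero eigenvalue shows the graph is connected. There is one zero in the spectrum, matching the 1 component. By the matrix-tree theorem the graph has (1/5) * product of the nonzero eigenvalues = 21 spanning trees.

[0, 1.5858, 3, 4.4142, 5]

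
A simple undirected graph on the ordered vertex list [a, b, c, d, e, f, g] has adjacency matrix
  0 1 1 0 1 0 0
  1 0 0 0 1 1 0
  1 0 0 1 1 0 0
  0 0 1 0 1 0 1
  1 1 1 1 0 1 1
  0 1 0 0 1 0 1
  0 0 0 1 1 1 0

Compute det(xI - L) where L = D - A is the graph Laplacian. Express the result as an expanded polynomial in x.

Each diagonal entry of L is the vertex degree and each off-diagonal entry is -1 where an edge is present, 0 otherwise; in the order [a, b, c, d, e, f, g] the diagonal is [3, 3, 3, 3, 6, 3, 3]. The eigenvalues of L are [0, 2, 2, 4, 4, 5, 7]; the characteristic polynomial is the product of (x - lambda_i), which multiplies out to x^7 - 24x^6 + 231x^5 - 1140x^4 + 3036x^3 - 4128x^2 + 2240x. The constant term is 0 because L is singular (the all-ones vector lies in its kernel). By the matrix-tree theorem the graph has (1/7) * product of the nonzero eigenvalues = 320 spanning trees. The largest eigenvalue, 7, is at most the vertex count 7.

x^7 - 24x^6 + 231x^5 - 1140x^4 + 3036x^3 - 4128x^2 + 2240x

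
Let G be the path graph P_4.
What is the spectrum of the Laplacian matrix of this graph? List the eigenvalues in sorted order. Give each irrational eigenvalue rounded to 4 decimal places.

The graph has 4 vertices and degree multiset [2, 2, 1, 1]; D is the diagonal matrix of degrees and L = D - A. Since every row of L sums to 0, the all-ones vector is in the kernel and 0 is an eigenvalue. There is one zero in the spectrum, matching the 1 component.

[0, 0.5858, 2, 3.4142]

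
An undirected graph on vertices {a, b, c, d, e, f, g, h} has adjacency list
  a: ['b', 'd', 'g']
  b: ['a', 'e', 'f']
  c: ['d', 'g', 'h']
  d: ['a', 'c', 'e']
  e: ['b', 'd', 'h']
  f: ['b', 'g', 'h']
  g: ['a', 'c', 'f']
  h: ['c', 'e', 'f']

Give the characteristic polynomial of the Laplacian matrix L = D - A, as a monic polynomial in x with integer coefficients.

x^8 - 24x^7 + 240x^6 - 1296x^5 + 4080x^4 - 7488x^3 + 7424x^2 - 3072x

With the vertex order [a, b, c, d, e, f, g, h], the degrees are [3, 3, 3, 3, 3, 3, 3, 3], giving D = diag(3, 3, 3, 3, 3, 3, 3, 3) and L = D - A. The eigenvalues of L are [0, 2, 2, 2, 4, 4, 4, 6]; the characteristic polynomial is the product of (x - lambda_i), which multiplies out to x^8 - 24x^7 + 240x^6 - 1296x^5 + 4080x^4 - 7488x^3 + 7424x^2 - 3072x. The coefficient of x^7 equals -trace(L) = -24, matching the sum of degrees. The eigenvalues sum to 24, which equals trace(L) = 2|E|.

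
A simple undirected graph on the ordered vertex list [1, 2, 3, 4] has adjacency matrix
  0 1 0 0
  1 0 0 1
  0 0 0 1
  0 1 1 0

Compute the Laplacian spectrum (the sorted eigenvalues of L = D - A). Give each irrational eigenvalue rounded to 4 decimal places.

Reading degrees in the order [1, 2, 3, 4] gives [1, 2, 1, 2]; set D = diag(1, 2, 1, 2) and form L = D - A. Since every row of L sums to 0, the all-ones vector is in the kernel and 0 is an eigenvalue. The single zero eigenvalue shows the graph is connected. The largest eigenvalue, 3.4142, is at most the vertex count 4. By the matrix-tree theorem the graph has (1/4) * product of the nonzero eigenvalues = 1 spanning tree.

[0, 0.5858, 2, 3.4142]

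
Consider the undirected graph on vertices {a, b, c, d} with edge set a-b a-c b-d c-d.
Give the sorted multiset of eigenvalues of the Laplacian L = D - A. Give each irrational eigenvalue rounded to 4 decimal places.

Each diagonal entry of L is the vertex degree and each off-diagonal entry is -1 where an edge is present, 0 otherwise; in the order [a, b, c, d] the diagonal is [2, 2, 2, 2]. Diagonalising L (or applying a numerical eigensolver to the 4x4 matrix) gives the spectrum above. The single zero eigenvalue shows the graph is connected. The largest eigenvalue, 4, is at most the vertex count 4.

[0, 2, 2, 4]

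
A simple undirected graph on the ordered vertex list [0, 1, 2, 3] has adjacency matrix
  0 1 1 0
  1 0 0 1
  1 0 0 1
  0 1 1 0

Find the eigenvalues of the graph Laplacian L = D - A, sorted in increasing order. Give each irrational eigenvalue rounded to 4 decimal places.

Reading degrees in the order [0, 1, 2, 3] gives [2, 2, 2, 2]; set D = diag(2, 2, 2, 2) and form L = D - A. Since every row of L sums to 0, the all-ones vector is in the kernel and 0 is an eigenvalue. The single zero eigenvalue shows the graph is connected. By the matrix-tree theorem the graph has (1/4) * product of the nonzero eigenvalues = 4 spanning trees.

[0, 2, 2, 4]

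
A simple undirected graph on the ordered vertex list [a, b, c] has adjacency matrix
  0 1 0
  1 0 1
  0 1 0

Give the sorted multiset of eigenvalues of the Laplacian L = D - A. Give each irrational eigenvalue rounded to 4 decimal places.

[0, 1, 3]

Reading degrees in the order [a, b, c] gives [1, 2, 1]; set D = diag(1, 2, 1) and form L = D - A. Diagonalising L (or applying a numerical eigensolver to the 3x3 matrix) gives the spectrum above. The largest eigenvalue, 3, is at most the vertex count 3.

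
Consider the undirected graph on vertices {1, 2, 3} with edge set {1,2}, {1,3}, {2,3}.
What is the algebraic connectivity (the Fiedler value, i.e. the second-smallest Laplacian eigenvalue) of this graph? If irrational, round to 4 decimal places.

3

Reading degrees in the order [1, 2, 3] gives [2, 2, 2]; set D = diag(2, 2, 2) and form L = D - A. The sorted Laplacian eigenvalues are [0, 3, 3]; the algebraic connectivity is the second entry, 3. The eigenvalues sum to 6, which equals trace(L) = 2|E|.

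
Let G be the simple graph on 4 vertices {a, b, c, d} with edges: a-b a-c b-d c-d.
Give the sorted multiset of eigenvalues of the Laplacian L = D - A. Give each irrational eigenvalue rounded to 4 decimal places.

Each diagonal entry of L is the vertex degree and each off-diagonal entry is -1 where an edge is present, 0 otherwise; in the order [a, b, c, d] the diagonal is [2, 2, 2, 2]. Since every row of L sums to 0, the all-ones vector is in the kernel and 0 is an eigenvalue. There is one zero in the spectrum, matching the 1 component.

[0, 2, 2, 4]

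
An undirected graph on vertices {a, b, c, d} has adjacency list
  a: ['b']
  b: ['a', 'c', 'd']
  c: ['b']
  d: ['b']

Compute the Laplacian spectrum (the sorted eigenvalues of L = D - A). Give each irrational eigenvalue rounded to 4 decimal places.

With the vertex order [a, b, c, d], the degrees are [1, 3, 1, 1], giving D = diag(1, 3, 1, 1) and L = D - A. Since every row of L sums to 0, the all-ones vector is in the kernel and 0 is an eigenvalue. The eigenvalues sum to 6, which equals trace(L) = 2|E|.

[0, 1, 1, 4]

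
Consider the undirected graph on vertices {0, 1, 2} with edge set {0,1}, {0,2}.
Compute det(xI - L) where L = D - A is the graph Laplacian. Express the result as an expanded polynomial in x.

Reading degrees in the order [0, 1, 2] gives [2, 1, 1]; set D = diag(2, 1, 1) and form L = D - A. Computing det(xI - L) by cofactor expansion (or equivalently via sum-over-permutations) gives x^3 - 4x^2 + 3x. The coefficient of x^2 equals -trace(L) = -4, matching the sum of degrees. By the matrix-tree theorem the graph has (1/3) * product of the nonzero eigenvalues = 1 spanning tree. The largest eigenvalue, 3, is at most the vertex count 3.

x^3 - 4x^2 + 3x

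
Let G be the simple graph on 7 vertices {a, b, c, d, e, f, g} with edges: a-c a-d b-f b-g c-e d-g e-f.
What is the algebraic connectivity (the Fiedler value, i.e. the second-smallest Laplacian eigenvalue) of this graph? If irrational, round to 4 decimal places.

0.7530

Each diagonal entry of L is the vertex degree and each off-diagonal entry is -1 where an edge is present, 0 otherwise; in the order [a, b, c, d, e, f, g] the diagonal is [2, 2, 2, 2, 2, 2, 2]. The sorted Laplacian eigenvalues are [0, 0.7530, 0.7530, 2.4450, 2.4450, 3.8019, 3.8019]; the algebraic connectivity is the second entry, 0.7530. There is one zero in the spectrum, matching the 1 component.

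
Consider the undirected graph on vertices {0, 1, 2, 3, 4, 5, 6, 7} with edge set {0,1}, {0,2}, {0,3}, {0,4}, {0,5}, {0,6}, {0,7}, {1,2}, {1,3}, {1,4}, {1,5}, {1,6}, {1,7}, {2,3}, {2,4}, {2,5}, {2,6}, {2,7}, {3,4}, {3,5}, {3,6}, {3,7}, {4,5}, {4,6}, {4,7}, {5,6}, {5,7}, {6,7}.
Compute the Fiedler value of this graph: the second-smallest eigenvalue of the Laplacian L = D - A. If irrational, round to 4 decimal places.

8

Each diagonal entry of L is the vertex degree and each off-diagonal entry is -1 where an edge is present, 0 otherwise; in the order [0, 1, 2, 3, 4, 5, 6, 7] the diagonal is [7, 7, 7, 7, 7, 7, 7, 7]. The smallest Laplacian eigenvalue is always 0. The next one, lambda_2 = 8, measures how hard the graph is to disconnect: larger values mean better connectivity. By the matrix-tree theorem the graph has (1/8) * product of the nonzero eigenvalues = 262144 spanning trees.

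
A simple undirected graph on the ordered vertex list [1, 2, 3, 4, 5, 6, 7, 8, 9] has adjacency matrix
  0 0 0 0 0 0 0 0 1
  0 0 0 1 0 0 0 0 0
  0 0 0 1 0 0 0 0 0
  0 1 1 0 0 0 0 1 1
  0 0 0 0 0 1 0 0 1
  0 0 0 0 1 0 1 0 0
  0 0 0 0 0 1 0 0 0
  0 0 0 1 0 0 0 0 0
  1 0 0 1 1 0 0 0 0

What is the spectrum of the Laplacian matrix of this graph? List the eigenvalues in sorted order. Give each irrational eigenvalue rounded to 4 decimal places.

Reading degrees in the order [1, 2, 3, 4, 5, 6, 7, 8, 9] gives [1, 1, 1, 4, 2, 2, 1, 1, 3]; set D = diag(1, 1, 1, 4, 2, 2, 1, 1, 3) and form L = D - A. Diagonalising L (or applying a numerical eigensolver to the 9x9 matrix) gives the spectrum above. The eigenvalues sum to 16, which equals trace(L) = 2|E|.

[0, 0.2022, 0.5693, 1, 1, 1.4124, 2.8273, 3.7046, 5.2842]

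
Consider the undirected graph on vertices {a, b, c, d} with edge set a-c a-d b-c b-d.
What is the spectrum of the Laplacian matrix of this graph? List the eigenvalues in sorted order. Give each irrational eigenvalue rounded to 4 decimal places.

Each diagonal entry of L is the vertex degree and each off-diagonal entry is -1 where an edge is present, 0 otherwise; in the order [a, b, c, d] the diagonal is [2, 2, 2, 2]. Diagonalising L (or applying a numerical eigensolver to the 4x4 matrix) gives the spectrum above. The single zero eigenvalue shows the graph is connected. The eigenvalues sum to 8, which equals trace(L) = 2|E|. There is one zero in the spectrum, matching the 1 component.

[0, 2, 2, 4]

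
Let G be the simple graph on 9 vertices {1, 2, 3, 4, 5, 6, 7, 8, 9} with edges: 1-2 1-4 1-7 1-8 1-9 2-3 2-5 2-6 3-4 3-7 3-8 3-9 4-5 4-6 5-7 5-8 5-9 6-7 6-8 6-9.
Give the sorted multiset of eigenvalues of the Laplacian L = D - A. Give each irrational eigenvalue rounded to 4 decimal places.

[0, 4, 4, 4, 4, 5, 5, 5, 9]

With the vertex order [1, 2, 3, 4, 5, 6, 7, 8, 9], the degrees are [5, 4, 5, 4, 5, 5, 4, 4, 4], giving D = diag(5, 4, 5, 4, 5, 5, 4, 4, 4) and L = D - A. The multiplicity of 0 as a Laplacian eigenvalue equals the number of connected components. The eigenvalues sum to 40, which equals trace(L) = 2|E|. There is one zero in the spectrum, matching the 1 component.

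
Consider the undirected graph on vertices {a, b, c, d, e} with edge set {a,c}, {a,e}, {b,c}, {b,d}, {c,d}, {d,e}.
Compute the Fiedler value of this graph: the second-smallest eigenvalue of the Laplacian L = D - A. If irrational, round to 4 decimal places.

With the vertex order [a, b, c, d, e], the degrees are [2, 2, 3, 3, 2], giving D = diag(2, 2, 3, 3, 2) and L = D - A. The sorted Laplacian eigenvalues are [0, 1.3820, 2.3820, 3.6180, 4.6180]; the algebraic connectivity is the second entry, 1.3820. The eigenvalues sum to 12, which equals trace(L) = 2|E|.

1.3820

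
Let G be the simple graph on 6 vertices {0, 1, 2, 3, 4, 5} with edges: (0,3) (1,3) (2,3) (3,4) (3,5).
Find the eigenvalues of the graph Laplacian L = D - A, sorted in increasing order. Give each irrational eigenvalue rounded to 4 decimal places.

[0, 1, 1, 1, 1, 6]

Reading degrees in the order [0, 1, 2, 3, 4, 5] gives [1, 1, 1, 5, 1, 1]; set D = diag(1, 1, 1, 5, 1, 1) and form L = D - A. The multiplicity of 0 as a Laplacian eigenvalue equals the number of connected components.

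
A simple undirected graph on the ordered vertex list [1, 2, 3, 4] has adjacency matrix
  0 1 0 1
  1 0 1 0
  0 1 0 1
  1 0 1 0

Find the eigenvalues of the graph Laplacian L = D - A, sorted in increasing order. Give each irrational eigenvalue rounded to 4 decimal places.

Reading degrees in the order [1, 2, 3, 4] gives [2, 2, 2, 2]; set D = diag(2, 2, 2, 2) and form L = D - A. Diagonalising L (or applying a numerical eigensolver to the 4x4 matrix) gives the spectrum above. There is one zero in the spectrum, matching the 1 component.

[0, 2, 2, 4]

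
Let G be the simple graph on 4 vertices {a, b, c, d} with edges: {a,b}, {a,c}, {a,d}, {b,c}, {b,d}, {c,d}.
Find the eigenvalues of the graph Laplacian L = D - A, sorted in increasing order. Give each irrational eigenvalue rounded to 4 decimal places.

[0, 4, 4, 4]

Each diagonal entry of L is the vertex degree and each off-diagonal entry is -1 where an edge is present, 0 otherwise; in the order [a, b, c, d] the diagonal is [3, 3, 3, 3]. Since every row of L sums to 0, the all-ones vector is in the kernel and 0 is an eigenvalue. The single zero eigenvalue shows the graph is connected. There is one zero in the spectrum, matching the 1 component.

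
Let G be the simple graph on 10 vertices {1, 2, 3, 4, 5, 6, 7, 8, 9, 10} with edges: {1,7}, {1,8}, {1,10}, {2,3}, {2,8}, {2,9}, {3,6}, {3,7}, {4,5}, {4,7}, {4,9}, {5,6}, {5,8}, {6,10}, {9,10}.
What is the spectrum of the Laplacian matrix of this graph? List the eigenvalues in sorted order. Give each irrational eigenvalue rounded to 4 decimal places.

[0, 2, 2, 2, 2, 2, 5, 5, 5, 5]

Each diagonal entry of L is the vertex degree and each off-diagonal entry is -1 where an edge is present, 0 otherwise; in the order [1, 2, 3, 4, 5, 6, 7, 8, 9, 10] the diagonal is [3, 3, 3, 3, 3, 3, 3, 3, 3, 3]. Since every row of L sums to 0, the all-ones vector is in the kernel and 0 is an eigenvalue. The single zero eigenvalue shows the graph is connected. There is one zero in the spectrum, matching the 1 component.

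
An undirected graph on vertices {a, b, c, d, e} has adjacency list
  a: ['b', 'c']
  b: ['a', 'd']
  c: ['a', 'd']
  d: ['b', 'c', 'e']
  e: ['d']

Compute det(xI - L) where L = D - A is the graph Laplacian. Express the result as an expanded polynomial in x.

x^5 - 10x^4 + 34x^3 - 46x^2 + 20x

Reading degrees in the order [a, b, c, d, e] gives [2, 2, 2, 3, 1]; set D = diag(2, 2, 2, 3, 1) and form L = D - A. Computing det(xI - L) by cofactor expansion (or equivalently via sum-over-permutations) gives x^5 - 10x^4 + 34x^3 - 46x^2 + 20x. The coefficient of x^4 equals -trace(L) = -10, matching the sum of degrees. The eigenvalues sum to 10, which equals trace(L) = 2|E|. By the matrix-tree theorem the graph has (1/5) * product of the nonzero eigenvalues = 4 spanning trees.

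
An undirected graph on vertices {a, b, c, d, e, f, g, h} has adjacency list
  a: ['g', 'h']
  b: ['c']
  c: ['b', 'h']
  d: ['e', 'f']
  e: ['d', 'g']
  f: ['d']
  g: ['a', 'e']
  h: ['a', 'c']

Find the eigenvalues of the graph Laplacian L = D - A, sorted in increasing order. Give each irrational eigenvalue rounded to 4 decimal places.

[0, 0.1522, 0.5858, 1.2346, 2, 2.7654, 3.4142, 3.8478]

With the vertex order [a, b, c, d, e, f, g, h], the degrees are [2, 1, 2, 2, 2, 1, 2, 2], giving D = diag(2, 1, 2, 2, 2, 1, 2, 2) and L = D - A. Since every row of L sums to 0, the all-ones vector is in the kernel and 0 is an eigenvalue. The largest eigenvalue, 3.8478, is at most the vertex count 8.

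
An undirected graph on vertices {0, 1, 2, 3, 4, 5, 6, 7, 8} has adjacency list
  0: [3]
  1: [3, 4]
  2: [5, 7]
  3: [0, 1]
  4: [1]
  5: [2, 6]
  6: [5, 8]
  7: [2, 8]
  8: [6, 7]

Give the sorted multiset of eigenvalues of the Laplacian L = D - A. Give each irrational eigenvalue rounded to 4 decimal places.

[0, 0, 0.5858, 1.3820, 1.3820, 2, 3.4142, 3.6180, 3.6180]

Each diagonal entry of L is the vertex degree and each off-diagonal entry is -1 where an edge is present, 0 otherwise; in the order [0, 1, 2, 3, 4, 5, 6, 7, 8] the diagonal is [1, 2, 2, 2, 1, 2, 2, 2, 2]. Since every row of L sums to 0, the all-ones vector is in the kernel and 0 is an eigenvalue. The 2 zero eigenvalues correspond to the 2 connected components.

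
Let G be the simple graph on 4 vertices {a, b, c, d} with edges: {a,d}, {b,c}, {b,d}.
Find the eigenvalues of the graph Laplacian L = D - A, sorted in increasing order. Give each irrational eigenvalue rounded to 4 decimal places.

Each diagonal entry of L is the vertex degree and each off-diagonal entry is -1 where an edge is present, 0 otherwise; in the order [a, b, c, d] the diagonal is [1, 2, 1, 2]. Diagonalising L (or applying a numerical eigensolver to the 4x4 matrix) gives the spectrum above. By the matrix-tree theorem the graph has (1/4) * product of the nonzero eigenvalues = 1 spanning tree.

[0, 0.5858, 2, 3.4142]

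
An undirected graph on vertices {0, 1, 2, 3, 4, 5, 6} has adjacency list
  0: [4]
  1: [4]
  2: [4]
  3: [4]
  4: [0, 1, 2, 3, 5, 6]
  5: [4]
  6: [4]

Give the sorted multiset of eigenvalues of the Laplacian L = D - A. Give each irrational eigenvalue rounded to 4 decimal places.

[0, 1, 1, 1, 1, 1, 7]

Each diagonal entry of L is the vertex degree and each off-diagonal entry is -1 where an edge is present, 0 otherwise; in the order [0, 1, 2, 3, 4, 5, 6] the diagonal is [1, 1, 1, 1, 6, 1, 1]. L is symmetric positive semidefinite, so every eigenvalue is real and nonnegative.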